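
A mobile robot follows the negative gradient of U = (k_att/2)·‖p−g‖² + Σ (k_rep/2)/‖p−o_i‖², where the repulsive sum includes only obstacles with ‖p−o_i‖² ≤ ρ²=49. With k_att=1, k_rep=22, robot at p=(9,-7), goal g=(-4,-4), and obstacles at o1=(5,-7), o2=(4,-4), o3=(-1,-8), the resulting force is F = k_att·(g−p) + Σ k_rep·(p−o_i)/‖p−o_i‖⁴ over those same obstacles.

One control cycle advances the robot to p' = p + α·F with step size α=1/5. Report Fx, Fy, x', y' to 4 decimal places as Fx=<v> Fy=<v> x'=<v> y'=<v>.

Fx=-12.5611 Fy=2.9429 x'=6.4878 y'=-6.4114

F_att = 1·(g−p) = 1·(-13,3) = (-13.0000,3.0000)
o1: d²=16 ≤ ρ²=49; F_rep = 22·(4,0)/16² = (0.3438,0.0000)
o2: d²=34 ≤ ρ²=49; F_rep = 22·(5,-3)/34² = (0.0952,-0.0571)
o3: d²=101 > ρ²=49 → inactive
F = F_att + ΣF_rep = (-12.5611,2.9429)
p' = p + 1/5·F = (6.4878,-6.4114)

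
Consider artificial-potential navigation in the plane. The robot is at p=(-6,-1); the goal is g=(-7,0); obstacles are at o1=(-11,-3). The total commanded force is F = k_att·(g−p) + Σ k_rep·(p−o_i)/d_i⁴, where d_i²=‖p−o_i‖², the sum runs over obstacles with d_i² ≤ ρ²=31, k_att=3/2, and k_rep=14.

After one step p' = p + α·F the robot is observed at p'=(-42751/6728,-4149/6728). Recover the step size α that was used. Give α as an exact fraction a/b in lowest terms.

α = 1/4

F_att = 3/2·(g−p) = 3/2·(-1,1) = (-1.5000,1.5000)
o1: d²=29 ≤ ρ²=31; F_rep = 14·(5,2)/29² = (0.0832,0.0333)
F = F_att + ΣF_rep = (-1.4168,1.5333)
Δp = p'−p = (-0.3542,0.3833); α = Δx/Fx = (-2383/6728) / (-2383/1682) = 1/4
check: Δy/Fy = (2579/6728) / (2579/1682) = 1/4 ✓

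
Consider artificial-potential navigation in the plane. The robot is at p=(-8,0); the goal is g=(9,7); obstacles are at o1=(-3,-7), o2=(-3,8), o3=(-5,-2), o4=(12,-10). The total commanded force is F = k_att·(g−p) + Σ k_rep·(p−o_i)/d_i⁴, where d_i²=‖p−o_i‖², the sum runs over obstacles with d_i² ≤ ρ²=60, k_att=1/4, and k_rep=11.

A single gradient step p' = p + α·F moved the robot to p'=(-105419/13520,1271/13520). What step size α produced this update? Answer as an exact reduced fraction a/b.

F_att = 1/4·(g−p) = 1/4·(17,7) = (4.2500,1.7500)
o1: d²=74 > ρ²=60 → inactive
o2: d²=89 > ρ²=60 → inactive
o3: d²=13 ≤ ρ²=60; F_rep = 11·(-3,2)/13² = (-0.1953,0.1302)
o4: d²=500 > ρ²=60 → inactive
F = F_att + ΣF_rep = (4.0547,1.8802)
Δp = p'−p = (0.2027,0.0940); α = Δx/Fx = (2741/13520) / (2741/676) = 1/20
check: Δy/Fy = (1271/13520) / (1271/676) = 1/20 ✓

α = 1/20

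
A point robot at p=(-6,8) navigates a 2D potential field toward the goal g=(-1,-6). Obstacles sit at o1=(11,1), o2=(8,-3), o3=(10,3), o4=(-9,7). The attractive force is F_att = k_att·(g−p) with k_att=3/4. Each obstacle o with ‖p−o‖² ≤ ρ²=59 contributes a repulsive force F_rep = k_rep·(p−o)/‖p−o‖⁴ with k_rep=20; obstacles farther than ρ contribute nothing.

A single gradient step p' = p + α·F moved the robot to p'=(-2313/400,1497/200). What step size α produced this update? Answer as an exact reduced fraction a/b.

α = 1/20

F_att = 3/4·(g−p) = 3/4·(5,-14) = (3.7500,-10.5000)
o1: d²=338 > ρ²=59 → inactive
o2: d²=317 > ρ²=59 → inactive
o3: d²=281 > ρ²=59 → inactive
o4: d²=10 ≤ ρ²=59; F_rep = 20·(3,1)/10² = (0.6000,0.2000)
F = F_att + ΣF_rep = (4.3500,-10.3000)
Δp = p'−p = (0.2175,-0.5150); α = Δx/Fx = (87/400) / (87/20) = 1/20
check: Δy/Fy = (-103/200) / (-103/10) = 1/20 ✓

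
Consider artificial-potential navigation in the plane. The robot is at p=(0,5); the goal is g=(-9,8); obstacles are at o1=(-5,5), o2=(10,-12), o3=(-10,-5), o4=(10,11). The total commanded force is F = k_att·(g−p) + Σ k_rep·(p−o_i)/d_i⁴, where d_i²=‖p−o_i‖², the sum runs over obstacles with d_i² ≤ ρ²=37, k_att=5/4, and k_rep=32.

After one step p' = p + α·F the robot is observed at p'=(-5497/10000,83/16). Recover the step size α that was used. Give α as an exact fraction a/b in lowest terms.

α = 1/20

F_att = 5/4·(g−p) = 5/4·(-9,3) = (-11.2500,3.7500)
o1: d²=25 ≤ ρ²=37; F_rep = 32·(5,0)/25² = (0.2560,0.0000)
o2: d²=389 > ρ²=37 → inactive
o3: d²=200 > ρ²=37 → inactive
o4: d²=136 > ρ²=37 → inactive
F = F_att + ΣF_rep = (-10.9940,3.7500)
Δp = p'−p = (-0.5497,0.1875); α = Δx/Fx = (-5497/10000) / (-5497/500) = 1/20
check: Δy/Fy = (3/16) / (15/4) = 1/20 ✓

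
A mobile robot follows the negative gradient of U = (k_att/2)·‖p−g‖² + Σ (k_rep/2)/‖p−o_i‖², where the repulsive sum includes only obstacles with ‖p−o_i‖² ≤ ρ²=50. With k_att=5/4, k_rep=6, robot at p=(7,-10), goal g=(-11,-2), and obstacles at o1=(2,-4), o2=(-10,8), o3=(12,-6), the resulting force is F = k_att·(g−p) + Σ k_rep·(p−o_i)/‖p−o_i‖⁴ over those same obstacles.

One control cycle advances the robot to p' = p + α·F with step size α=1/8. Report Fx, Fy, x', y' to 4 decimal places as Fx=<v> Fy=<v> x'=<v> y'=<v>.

Fx=-22.5178 Fy=9.9857 x'=4.1853 y'=-8.7518

F_att = 5/4·(g−p) = 5/4·(-18,8) = (-22.5000,10.0000)
o1: d²=61 > ρ²=50 → inactive
o2: d²=613 > ρ²=50 → inactive
o3: d²=41 ≤ ρ²=50; F_rep = 6·(-5,-4)/41² = (-0.0178,-0.0143)
F = F_att + ΣF_rep = (-22.5178,9.9857)
p' = p + 1/8·F = (4.1853,-8.7518)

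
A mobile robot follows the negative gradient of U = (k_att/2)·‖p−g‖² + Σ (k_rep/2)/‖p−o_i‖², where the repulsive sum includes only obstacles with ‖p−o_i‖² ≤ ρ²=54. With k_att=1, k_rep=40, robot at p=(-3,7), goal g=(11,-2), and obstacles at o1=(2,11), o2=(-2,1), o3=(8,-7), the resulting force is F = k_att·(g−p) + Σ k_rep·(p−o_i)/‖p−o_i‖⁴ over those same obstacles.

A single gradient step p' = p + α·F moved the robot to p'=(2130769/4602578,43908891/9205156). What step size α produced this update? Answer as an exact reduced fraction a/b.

α = 1/4

F_att = 1·(g−p) = 1·(14,-9) = (14.0000,-9.0000)
o1: d²=41 ≤ ρ²=54; F_rep = 40·(-5,-4)/41² = (-0.1190,-0.0952)
o2: d²=37 ≤ ρ²=54; F_rep = 40·(-1,6)/37² = (-0.0292,0.1753)
o3: d²=317 > ρ²=54 → inactive
F = F_att + ΣF_rep = (13.8518,-8.9199)
Δp = p'−p = (3.4630,-2.2300); α = Δx/Fx = (15938503/4602578) / (31877006/2301289) = 1/4
check: Δy/Fy = (-20527201/9205156) / (-20527201/2301289) = 1/4 ✓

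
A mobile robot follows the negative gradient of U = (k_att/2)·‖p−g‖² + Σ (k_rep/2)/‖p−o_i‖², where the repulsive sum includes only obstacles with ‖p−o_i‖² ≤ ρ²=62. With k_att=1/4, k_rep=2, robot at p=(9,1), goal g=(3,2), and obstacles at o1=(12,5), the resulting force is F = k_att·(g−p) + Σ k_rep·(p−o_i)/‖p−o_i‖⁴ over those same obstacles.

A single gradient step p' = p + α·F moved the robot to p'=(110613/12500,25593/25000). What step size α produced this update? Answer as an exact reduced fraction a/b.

α = 1/10

F_att = 1/4·(g−p) = 1/4·(-6,1) = (-1.5000,0.2500)
o1: d²=25 ≤ ρ²=62; F_rep = 2·(-3,-4)/25² = (-0.0096,-0.0128)
F = F_att + ΣF_rep = (-1.5096,0.2372)
Δp = p'−p = (-0.1510,0.0237); α = Δx/Fx = (-1887/12500) / (-1887/1250) = 1/10
check: Δy/Fy = (593/25000) / (593/2500) = 1/10 ✓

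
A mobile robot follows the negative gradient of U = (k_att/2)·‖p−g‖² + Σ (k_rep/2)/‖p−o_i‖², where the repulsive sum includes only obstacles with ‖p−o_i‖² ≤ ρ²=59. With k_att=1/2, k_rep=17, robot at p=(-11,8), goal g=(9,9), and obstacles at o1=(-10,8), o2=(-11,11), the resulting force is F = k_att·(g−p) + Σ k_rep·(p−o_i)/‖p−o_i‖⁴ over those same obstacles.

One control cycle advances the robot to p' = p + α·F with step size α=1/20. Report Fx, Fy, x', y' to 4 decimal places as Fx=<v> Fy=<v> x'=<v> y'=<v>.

F_att = 1/2·(g−p) = 1/2·(20,1) = (10.0000,0.5000)
o1: d²=1 ≤ ρ²=59; F_rep = 17·(-1,0)/1² = (-17.0000,0.0000)
o2: d²=9 ≤ ρ²=59; F_rep = 17·(0,-3)/9² = (0.0000,-0.6296)
F = F_att + ΣF_rep = (-7.0000,-0.1296)
p' = p + 1/20·F = (-11.3500,7.9935)

Fx=-7.0000 Fy=-0.1296 x'=-11.3500 y'=7.9935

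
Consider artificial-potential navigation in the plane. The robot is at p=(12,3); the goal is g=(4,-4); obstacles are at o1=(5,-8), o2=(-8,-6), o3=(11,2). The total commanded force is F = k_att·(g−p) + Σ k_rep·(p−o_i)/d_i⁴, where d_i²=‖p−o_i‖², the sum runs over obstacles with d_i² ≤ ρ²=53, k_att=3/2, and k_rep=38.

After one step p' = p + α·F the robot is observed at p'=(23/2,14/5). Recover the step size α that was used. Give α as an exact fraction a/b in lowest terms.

α = 1/5

F_att = 3/2·(g−p) = 3/2·(-8,-7) = (-12.0000,-10.5000)
o1: d²=170 > ρ²=53 → inactive
o2: d²=481 > ρ²=53 → inactive
o3: d²=2 ≤ ρ²=53; F_rep = 38·(1,1)/2² = (9.5000,9.5000)
F = F_att + ΣF_rep = (-2.5000,-1.0000)
Δp = p'−p = (-0.5000,-0.2000); α = Δx/Fx = (-1/2) / (-5/2) = 1/5
check: Δy/Fy = (-1/5) / (-1) = 1/5 ✓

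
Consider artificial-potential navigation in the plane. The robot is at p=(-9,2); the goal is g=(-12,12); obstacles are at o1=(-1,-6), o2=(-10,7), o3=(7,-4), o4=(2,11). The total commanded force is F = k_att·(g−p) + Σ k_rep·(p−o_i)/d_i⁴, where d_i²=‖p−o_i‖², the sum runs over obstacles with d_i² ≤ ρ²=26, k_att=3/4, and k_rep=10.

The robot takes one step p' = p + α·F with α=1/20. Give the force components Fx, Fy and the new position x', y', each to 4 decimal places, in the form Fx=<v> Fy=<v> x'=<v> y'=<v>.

Fx=-2.2352 Fy=7.4260 x'=-9.1118 y'=2.3713

F_att = 3/4·(g−p) = 3/4·(-3,10) = (-2.2500,7.5000)
o1: d²=128 > ρ²=26 → inactive
o2: d²=26 ≤ ρ²=26; F_rep = 10·(1,-5)/26² = (0.0148,-0.0740)
o3: d²=292 > ρ²=26 → inactive
o4: d²=202 > ρ²=26 → inactive
F = F_att + ΣF_rep = (-2.2352,7.4260)
p' = p + 1/20·F = (-9.1118,2.3713)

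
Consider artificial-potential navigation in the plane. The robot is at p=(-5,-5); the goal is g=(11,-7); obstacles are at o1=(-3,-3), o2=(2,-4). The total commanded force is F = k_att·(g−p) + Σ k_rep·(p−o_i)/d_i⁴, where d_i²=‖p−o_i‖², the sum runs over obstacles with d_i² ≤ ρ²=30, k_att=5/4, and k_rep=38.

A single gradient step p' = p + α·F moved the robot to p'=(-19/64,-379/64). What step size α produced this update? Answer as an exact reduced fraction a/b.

α = 1/4

F_att = 5/4·(g−p) = 5/4·(16,-2) = (20.0000,-2.5000)
o1: d²=8 ≤ ρ²=30; F_rep = 38·(-2,-2)/8² = (-1.1875,-1.1875)
o2: d²=50 > ρ²=30 → inactive
F = F_att + ΣF_rep = (18.8125,-3.6875)
Δp = p'−p = (4.7031,-0.9219); α = Δx/Fx = (301/64) / (301/16) = 1/4
check: Δy/Fy = (-59/64) / (-59/16) = 1/4 ✓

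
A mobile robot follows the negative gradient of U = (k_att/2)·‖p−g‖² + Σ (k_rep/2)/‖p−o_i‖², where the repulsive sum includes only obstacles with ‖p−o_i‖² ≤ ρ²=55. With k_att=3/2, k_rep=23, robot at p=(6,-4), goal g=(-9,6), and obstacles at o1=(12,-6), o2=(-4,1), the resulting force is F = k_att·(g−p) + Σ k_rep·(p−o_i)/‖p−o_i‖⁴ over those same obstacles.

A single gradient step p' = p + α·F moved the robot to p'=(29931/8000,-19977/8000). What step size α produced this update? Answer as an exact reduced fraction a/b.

α = 1/10

F_att = 3/2·(g−p) = 3/2·(-15,10) = (-22.5000,15.0000)
o1: d²=40 ≤ ρ²=55; F_rep = 23·(-6,2)/40² = (-0.0862,0.0288)
o2: d²=125 > ρ²=55 → inactive
F = F_att + ΣF_rep = (-22.5862,15.0288)
Δp = p'−p = (-2.2586,1.5029); α = Δx/Fx = (-18069/8000) / (-18069/800) = 1/10
check: Δy/Fy = (12023/8000) / (12023/800) = 1/10 ✓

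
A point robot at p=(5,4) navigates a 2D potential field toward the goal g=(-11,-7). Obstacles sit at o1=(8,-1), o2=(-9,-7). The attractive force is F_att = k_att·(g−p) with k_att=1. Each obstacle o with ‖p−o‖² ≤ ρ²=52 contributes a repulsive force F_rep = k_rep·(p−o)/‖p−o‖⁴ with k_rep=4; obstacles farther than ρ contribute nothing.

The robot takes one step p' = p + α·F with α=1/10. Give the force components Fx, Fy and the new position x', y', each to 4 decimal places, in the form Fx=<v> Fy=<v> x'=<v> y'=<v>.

Fx=-16.0104 Fy=-10.9827 x'=3.3990 y'=2.9017

F_att = 1·(g−p) = 1·(-16,-11) = (-16.0000,-11.0000)
o1: d²=34 ≤ ρ²=52; F_rep = 4·(-3,5)/34² = (-0.0104,0.0173)
o2: d²=317 > ρ²=52 → inactive
F = F_att + ΣF_rep = (-16.0104,-10.9827)
p' = p + 1/10·F = (3.3990,2.9017)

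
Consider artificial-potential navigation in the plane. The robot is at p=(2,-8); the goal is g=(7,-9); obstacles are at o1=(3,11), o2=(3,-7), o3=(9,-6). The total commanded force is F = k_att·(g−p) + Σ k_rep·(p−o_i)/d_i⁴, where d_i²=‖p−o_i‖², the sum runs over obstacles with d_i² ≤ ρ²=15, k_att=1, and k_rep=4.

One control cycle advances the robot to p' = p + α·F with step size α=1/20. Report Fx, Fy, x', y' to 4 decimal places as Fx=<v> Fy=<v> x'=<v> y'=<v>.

F_att = 1·(g−p) = 1·(5,-1) = (5.0000,-1.0000)
o1: d²=362 > ρ²=15 → inactive
o2: d²=2 ≤ ρ²=15; F_rep = 4·(-1,-1)/2² = (-1.0000,-1.0000)
o3: d²=53 > ρ²=15 → inactive
F = F_att + ΣF_rep = (4.0000,-2.0000)
p' = p + 1/20·F = (2.2000,-8.1000)

Fx=4.0000 Fy=-2.0000 x'=2.2000 y'=-8.1000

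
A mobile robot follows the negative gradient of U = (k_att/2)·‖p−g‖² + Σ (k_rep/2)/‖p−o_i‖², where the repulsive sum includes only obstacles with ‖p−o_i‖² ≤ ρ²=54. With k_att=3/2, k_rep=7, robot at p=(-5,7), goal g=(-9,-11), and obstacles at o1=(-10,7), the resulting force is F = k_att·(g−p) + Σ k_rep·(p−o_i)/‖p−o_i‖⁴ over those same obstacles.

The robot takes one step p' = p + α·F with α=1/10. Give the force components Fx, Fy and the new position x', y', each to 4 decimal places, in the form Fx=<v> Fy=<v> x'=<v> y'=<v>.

F_att = 3/2·(g−p) = 3/2·(-4,-18) = (-6.0000,-27.0000)
o1: d²=25 ≤ ρ²=54; F_rep = 7·(5,0)/25² = (0.0560,0.0000)
F = F_att + ΣF_rep = (-5.9440,-27.0000)
p' = p + 1/10·F = (-5.5944,4.3000)

Fx=-5.9440 Fy=-27.0000 x'=-5.5944 y'=4.3000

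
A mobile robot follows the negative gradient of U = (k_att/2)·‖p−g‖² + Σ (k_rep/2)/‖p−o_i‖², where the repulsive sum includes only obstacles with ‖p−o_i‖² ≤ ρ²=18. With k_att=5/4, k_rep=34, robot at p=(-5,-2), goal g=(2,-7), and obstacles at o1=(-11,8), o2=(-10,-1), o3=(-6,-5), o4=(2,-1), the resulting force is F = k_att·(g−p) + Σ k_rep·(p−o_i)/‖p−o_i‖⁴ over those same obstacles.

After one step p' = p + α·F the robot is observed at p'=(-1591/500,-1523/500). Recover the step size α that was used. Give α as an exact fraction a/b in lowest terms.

F_att = 5/4·(g−p) = 5/4·(7,-5) = (8.7500,-6.2500)
o1: d²=136 > ρ²=18 → inactive
o2: d²=26 > ρ²=18 → inactive
o3: d²=10 ≤ ρ²=18; F_rep = 34·(1,3)/10² = (0.3400,1.0200)
o4: d²=50 > ρ²=18 → inactive
F = F_att + ΣF_rep = (9.0900,-5.2300)
Δp = p'−p = (1.8180,-1.0460); α = Δx/Fx = (909/500) / (909/100) = 1/5
check: Δy/Fy = (-523/500) / (-523/100) = 1/5 ✓

α = 1/5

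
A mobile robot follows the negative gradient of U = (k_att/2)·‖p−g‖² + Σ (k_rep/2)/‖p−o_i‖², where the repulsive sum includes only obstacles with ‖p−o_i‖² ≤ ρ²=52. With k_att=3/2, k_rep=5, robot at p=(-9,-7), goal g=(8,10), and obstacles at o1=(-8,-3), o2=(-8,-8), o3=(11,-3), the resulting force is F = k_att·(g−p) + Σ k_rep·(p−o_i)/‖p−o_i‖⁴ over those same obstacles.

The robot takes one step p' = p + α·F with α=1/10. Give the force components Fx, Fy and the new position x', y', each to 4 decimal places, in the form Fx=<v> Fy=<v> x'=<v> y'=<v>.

F_att = 3/2·(g−p) = 3/2·(17,17) = (25.5000,25.5000)
o1: d²=17 ≤ ρ²=52; F_rep = 5·(-1,-4)/17² = (-0.0173,-0.0692)
o2: d²=2 ≤ ρ²=52; F_rep = 5·(-1,1)/2² = (-1.2500,1.2500)
o3: d²=416 > ρ²=52 → inactive
F = F_att + ΣF_rep = (24.2327,26.6808)
p' = p + 1/10·F = (-6.5767,-4.3319)

Fx=24.2327 Fy=26.6808 x'=-6.5767 y'=-4.3319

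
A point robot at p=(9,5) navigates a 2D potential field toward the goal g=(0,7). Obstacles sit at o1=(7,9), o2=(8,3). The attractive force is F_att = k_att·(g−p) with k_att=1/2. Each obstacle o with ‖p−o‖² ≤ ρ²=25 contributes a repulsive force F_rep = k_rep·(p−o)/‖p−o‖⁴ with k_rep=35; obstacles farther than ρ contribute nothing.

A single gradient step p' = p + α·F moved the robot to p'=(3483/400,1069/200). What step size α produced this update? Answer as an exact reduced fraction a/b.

F_att = 1/2·(g−p) = 1/2·(-9,2) = (-4.5000,1.0000)
o1: d²=20 ≤ ρ²=25; F_rep = 35·(2,-4)/20² = (0.1750,-0.3500)
o2: d²=5 ≤ ρ²=25; F_rep = 35·(1,2)/5² = (1.4000,2.8000)
F = F_att + ΣF_rep = (-2.9250,3.4500)
Δp = p'−p = (-0.2925,0.3450); α = Δx/Fx = (-117/400) / (-117/40) = 1/10
check: Δy/Fy = (69/200) / (69/20) = 1/10 ✓

α = 1/10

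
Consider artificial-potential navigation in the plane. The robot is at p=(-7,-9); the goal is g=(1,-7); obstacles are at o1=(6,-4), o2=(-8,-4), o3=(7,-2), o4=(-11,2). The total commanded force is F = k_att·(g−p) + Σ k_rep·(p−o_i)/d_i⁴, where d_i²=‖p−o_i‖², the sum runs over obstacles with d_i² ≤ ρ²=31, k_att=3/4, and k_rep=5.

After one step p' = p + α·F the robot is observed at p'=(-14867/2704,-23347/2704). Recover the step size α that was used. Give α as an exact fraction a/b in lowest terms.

F_att = 3/4·(g−p) = 3/4·(8,2) = (6.0000,1.5000)
o1: d²=194 > ρ²=31 → inactive
o2: d²=26 ≤ ρ²=31; F_rep = 5·(1,-5)/26² = (0.0074,-0.0370)
o3: d²=245 > ρ²=31 → inactive
o4: d²=137 > ρ²=31 → inactive
F = F_att + ΣF_rep = (6.0074,1.4630)
Δp = p'−p = (1.5018,0.3658); α = Δx/Fx = (4061/2704) / (4061/676) = 1/4
check: Δy/Fy = (989/2704) / (989/676) = 1/4 ✓

α = 1/4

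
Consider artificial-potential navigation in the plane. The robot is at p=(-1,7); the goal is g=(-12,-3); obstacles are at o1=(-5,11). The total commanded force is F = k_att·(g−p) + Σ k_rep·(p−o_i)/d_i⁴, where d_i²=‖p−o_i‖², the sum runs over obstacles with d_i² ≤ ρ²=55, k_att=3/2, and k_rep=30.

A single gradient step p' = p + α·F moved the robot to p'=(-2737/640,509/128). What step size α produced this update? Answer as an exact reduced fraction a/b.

α = 1/5

F_att = 3/2·(g−p) = 3/2·(-11,-10) = (-16.5000,-15.0000)
o1: d²=32 ≤ ρ²=55; F_rep = 30·(4,-4)/32² = (0.1172,-0.1172)
F = F_att + ΣF_rep = (-16.3828,-15.1172)
Δp = p'−p = (-3.2766,-3.0234); α = Δx/Fx = (-2097/640) / (-2097/128) = 1/5
check: Δy/Fy = (-387/128) / (-1935/128) = 1/5 ✓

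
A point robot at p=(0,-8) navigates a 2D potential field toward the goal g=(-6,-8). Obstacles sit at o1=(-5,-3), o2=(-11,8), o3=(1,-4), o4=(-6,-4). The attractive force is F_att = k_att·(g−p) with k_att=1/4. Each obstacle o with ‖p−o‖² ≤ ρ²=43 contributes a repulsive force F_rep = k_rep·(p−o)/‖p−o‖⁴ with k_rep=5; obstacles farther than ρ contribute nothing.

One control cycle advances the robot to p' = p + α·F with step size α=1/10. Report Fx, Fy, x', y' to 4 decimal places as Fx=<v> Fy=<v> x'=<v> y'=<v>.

Fx=-1.5173 Fy=-0.0692 x'=-0.1517 y'=-8.0069

F_att = 1/4·(g−p) = 1/4·(-6,0) = (-1.5000,0.0000)
o1: d²=50 > ρ²=43 → inactive
o2: d²=377 > ρ²=43 → inactive
o3: d²=17 ≤ ρ²=43; F_rep = 5·(-1,-4)/17² = (-0.0173,-0.0692)
o4: d²=52 > ρ²=43 → inactive
F = F_att + ΣF_rep = (-1.5173,-0.0692)
p' = p + 1/10·F = (-0.1517,-8.0069)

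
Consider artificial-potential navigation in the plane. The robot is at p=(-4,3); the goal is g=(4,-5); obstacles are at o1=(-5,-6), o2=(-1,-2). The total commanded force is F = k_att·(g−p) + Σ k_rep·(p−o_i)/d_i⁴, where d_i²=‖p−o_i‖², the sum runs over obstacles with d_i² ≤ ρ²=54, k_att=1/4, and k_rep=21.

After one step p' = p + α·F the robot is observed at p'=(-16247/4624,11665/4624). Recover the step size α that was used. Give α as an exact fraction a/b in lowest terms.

F_att = 1/4·(g−p) = 1/4·(8,-8) = (2.0000,-2.0000)
o1: d²=82 > ρ²=54 → inactive
o2: d²=34 ≤ ρ²=54; F_rep = 21·(-3,5)/34² = (-0.0545,0.0908)
F = F_att + ΣF_rep = (1.9455,-1.9092)
Δp = p'−p = (0.4864,-0.4773); α = Δx/Fx = (2249/4624) / (2249/1156) = 1/4
check: Δy/Fy = (-2207/4624) / (-2207/1156) = 1/4 ✓

α = 1/4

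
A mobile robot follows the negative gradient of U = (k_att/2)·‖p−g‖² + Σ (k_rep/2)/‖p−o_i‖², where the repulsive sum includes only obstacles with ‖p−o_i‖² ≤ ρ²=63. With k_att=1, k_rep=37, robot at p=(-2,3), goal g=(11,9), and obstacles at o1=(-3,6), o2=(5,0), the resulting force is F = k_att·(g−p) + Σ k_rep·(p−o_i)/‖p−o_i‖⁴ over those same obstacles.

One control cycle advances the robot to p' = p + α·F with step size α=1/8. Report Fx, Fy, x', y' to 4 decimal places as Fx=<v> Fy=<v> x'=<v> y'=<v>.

F_att = 1·(g−p) = 1·(13,6) = (13.0000,6.0000)
o1: d²=10 ≤ ρ²=63; F_rep = 37·(1,-3)/10² = (0.3700,-1.1100)
o2: d²=58 ≤ ρ²=63; F_rep = 37·(-7,3)/58² = (-0.0770,0.0330)
F = F_att + ΣF_rep = (13.2930,4.9230)
p' = p + 1/8·F = (-0.3384,3.6154)

Fx=13.2930 Fy=4.9230 x'=-0.3384 y'=3.6154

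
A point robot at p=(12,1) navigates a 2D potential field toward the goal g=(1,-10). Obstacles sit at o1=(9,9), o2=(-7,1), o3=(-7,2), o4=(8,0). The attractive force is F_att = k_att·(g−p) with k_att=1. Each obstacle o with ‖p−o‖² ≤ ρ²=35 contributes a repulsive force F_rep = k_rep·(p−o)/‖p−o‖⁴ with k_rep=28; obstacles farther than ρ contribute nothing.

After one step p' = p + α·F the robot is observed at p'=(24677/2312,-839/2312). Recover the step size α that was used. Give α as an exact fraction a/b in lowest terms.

F_att = 1·(g−p) = 1·(-11,-11) = (-11.0000,-11.0000)
o1: d²=73 > ρ²=35 → inactive
o2: d²=361 > ρ²=35 → inactive
o3: d²=362 > ρ²=35 → inactive
o4: d²=17 ≤ ρ²=35; F_rep = 28·(4,1)/17² = (0.3875,0.0969)
F = F_att + ΣF_rep = (-10.6125,-10.9031)
Δp = p'−p = (-1.3266,-1.3629); α = Δx/Fx = (-3067/2312) / (-3067/289) = 1/8
check: Δy/Fy = (-3151/2312) / (-3151/289) = 1/8 ✓

α = 1/8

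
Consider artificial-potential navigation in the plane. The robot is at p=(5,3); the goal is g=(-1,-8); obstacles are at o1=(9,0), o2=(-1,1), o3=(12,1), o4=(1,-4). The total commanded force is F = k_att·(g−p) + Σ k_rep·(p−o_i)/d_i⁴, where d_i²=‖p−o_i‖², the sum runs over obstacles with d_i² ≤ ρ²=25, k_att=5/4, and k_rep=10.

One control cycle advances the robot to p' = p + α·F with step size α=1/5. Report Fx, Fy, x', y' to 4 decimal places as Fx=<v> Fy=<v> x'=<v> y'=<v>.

Fx=-7.5640 Fy=-13.7020 x'=3.4872 y'=0.2596

F_att = 5/4·(g−p) = 5/4·(-6,-11) = (-7.5000,-13.7500)
o1: d²=25 ≤ ρ²=25; F_rep = 10·(-4,3)/25² = (-0.0640,0.0480)
o2: d²=40 > ρ²=25 → inactive
o3: d²=53 > ρ²=25 → inactive
o4: d²=65 > ρ²=25 → inactive
F = F_att + ΣF_rep = (-7.5640,-13.7020)
p' = p + 1/5·F = (3.4872,0.2596)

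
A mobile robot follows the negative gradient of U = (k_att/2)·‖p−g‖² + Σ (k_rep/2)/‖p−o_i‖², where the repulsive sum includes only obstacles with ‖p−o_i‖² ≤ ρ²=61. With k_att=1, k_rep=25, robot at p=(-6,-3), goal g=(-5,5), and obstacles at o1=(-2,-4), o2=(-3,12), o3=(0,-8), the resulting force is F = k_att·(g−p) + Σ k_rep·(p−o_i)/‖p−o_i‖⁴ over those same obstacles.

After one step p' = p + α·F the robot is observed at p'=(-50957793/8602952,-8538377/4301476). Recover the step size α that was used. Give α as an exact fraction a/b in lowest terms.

α = 1/8

F_att = 1·(g−p) = 1·(1,8) = (1.0000,8.0000)
o1: d²=17 ≤ ρ²=61; F_rep = 25·(-4,1)/17² = (-0.3460,0.0865)
o2: d²=234 > ρ²=61 → inactive
o3: d²=61 ≤ ρ²=61; F_rep = 25·(-6,5)/61² = (-0.0403,0.0336)
F = F_att + ΣF_rep = (0.6137,8.1201)
Δp = p'−p = (0.0767,1.0150); α = Δx/Fx = (659919/8602952) / (659919/1075369) = 1/8
check: Δy/Fy = (4366051/4301476) / (8732102/1075369) = 1/8 ✓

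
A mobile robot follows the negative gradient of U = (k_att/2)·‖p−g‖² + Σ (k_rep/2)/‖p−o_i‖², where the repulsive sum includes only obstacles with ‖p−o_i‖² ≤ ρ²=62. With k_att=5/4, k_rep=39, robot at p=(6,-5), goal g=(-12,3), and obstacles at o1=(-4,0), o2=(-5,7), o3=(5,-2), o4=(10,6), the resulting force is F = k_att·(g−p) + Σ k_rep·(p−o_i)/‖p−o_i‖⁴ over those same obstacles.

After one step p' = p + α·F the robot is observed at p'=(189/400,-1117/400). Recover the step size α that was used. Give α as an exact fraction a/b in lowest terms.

F_att = 5/4·(g−p) = 5/4·(-18,8) = (-22.5000,10.0000)
o1: d²=125 > ρ²=62 → inactive
o2: d²=265 > ρ²=62 → inactive
o3: d²=10 ≤ ρ²=62; F_rep = 39·(1,-3)/10² = (0.3900,-1.1700)
o4: d²=137 > ρ²=62 → inactive
F = F_att + ΣF_rep = (-22.1100,8.8300)
Δp = p'−p = (-5.5275,2.2075); α = Δx/Fx = (-2211/400) / (-2211/100) = 1/4
check: Δy/Fy = (883/400) / (883/100) = 1/4 ✓

α = 1/4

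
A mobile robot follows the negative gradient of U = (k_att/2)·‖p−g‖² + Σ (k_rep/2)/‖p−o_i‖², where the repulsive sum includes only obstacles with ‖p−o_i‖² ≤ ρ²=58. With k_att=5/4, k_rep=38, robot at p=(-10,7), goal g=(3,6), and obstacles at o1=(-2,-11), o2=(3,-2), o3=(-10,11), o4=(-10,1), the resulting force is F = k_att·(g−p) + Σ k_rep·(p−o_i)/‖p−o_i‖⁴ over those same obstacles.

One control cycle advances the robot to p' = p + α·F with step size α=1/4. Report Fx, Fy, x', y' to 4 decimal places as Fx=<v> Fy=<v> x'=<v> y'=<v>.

F_att = 5/4·(g−p) = 5/4·(13,-1) = (16.2500,-1.2500)
o1: d²=388 > ρ²=58 → inactive
o2: d²=250 > ρ²=58 → inactive
o3: d²=16 ≤ ρ²=58; F_rep = 38·(0,-4)/16² = (0.0000,-0.5938)
o4: d²=36 ≤ ρ²=58; F_rep = 38·(0,6)/36² = (0.0000,0.1759)
F = F_att + ΣF_rep = (16.2500,-1.6678)
p' = p + 1/4·F = (-5.9375,6.5830)

Fx=16.2500 Fy=-1.6678 x'=-5.9375 y'=6.5830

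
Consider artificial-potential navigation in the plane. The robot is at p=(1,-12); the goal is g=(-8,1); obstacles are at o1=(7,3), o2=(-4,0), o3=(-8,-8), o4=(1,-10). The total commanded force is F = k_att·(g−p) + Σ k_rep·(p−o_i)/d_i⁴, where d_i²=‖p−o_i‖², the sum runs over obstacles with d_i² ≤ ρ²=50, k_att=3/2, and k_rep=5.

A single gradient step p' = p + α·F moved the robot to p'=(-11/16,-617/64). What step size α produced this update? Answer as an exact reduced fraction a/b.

α = 1/8

F_att = 3/2·(g−p) = 3/2·(-9,13) = (-13.5000,19.5000)
o1: d²=261 > ρ²=50 → inactive
o2: d²=169 > ρ²=50 → inactive
o3: d²=97 > ρ²=50 → inactive
o4: d²=4 ≤ ρ²=50; F_rep = 5·(0,-2)/4² = (0.0000,-0.6250)
F = F_att + ΣF_rep = (-13.5000,18.8750)
Δp = p'−p = (-1.6875,2.3594); α = Δx/Fx = (-27/16) / (-27/2) = 1/8
check: Δy/Fy = (151/64) / (151/8) = 1/8 ✓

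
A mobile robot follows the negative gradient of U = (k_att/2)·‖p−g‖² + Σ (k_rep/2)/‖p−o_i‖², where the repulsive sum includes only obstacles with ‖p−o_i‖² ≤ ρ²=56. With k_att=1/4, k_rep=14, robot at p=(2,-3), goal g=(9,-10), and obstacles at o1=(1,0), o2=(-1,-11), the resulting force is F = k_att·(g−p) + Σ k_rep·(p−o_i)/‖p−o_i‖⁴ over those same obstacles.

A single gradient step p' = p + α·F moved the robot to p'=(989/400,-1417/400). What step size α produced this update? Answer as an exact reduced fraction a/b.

α = 1/4

F_att = 1/4·(g−p) = 1/4·(7,-7) = (1.7500,-1.7500)
o1: d²=10 ≤ ρ²=56; F_rep = 14·(1,-3)/10² = (0.1400,-0.4200)
o2: d²=73 > ρ²=56 → inactive
F = F_att + ΣF_rep = (1.8900,-2.1700)
Δp = p'−p = (0.4725,-0.5425); α = Δx/Fx = (189/400) / (189/100) = 1/4
check: Δy/Fy = (-217/400) / (-217/100) = 1/4 ✓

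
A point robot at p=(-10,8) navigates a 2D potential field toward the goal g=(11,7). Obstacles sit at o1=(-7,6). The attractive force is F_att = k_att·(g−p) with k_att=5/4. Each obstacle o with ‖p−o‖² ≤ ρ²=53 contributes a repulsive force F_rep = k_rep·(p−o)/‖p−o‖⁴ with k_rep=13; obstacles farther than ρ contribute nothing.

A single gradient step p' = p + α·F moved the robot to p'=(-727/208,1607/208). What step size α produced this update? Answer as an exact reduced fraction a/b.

α = 1/4

F_att = 5/4·(g−p) = 5/4·(21,-1) = (26.2500,-1.2500)
o1: d²=13 ≤ ρ²=53; F_rep = 13·(-3,2)/13² = (-0.2308,0.1538)
F = F_att + ΣF_rep = (26.0192,-1.0962)
Δp = p'−p = (6.5048,-0.2740); α = Δx/Fx = (1353/208) / (1353/52) = 1/4
check: Δy/Fy = (-57/208) / (-57/52) = 1/4 ✓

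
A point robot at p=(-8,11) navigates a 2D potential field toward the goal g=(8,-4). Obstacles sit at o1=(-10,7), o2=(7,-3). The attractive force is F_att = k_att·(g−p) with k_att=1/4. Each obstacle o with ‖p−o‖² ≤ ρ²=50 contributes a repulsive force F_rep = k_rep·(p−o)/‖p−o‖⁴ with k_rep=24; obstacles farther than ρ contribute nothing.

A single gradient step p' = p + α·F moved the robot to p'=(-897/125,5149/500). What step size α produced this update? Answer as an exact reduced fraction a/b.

F_att = 1/4·(g−p) = 1/4·(16,-15) = (4.0000,-3.7500)
o1: d²=20 ≤ ρ²=50; F_rep = 24·(2,4)/20² = (0.1200,0.2400)
o2: d²=421 > ρ²=50 → inactive
F = F_att + ΣF_rep = (4.1200,-3.5100)
Δp = p'−p = (0.8240,-0.7020); α = Δx/Fx = (103/125) / (103/25) = 1/5
check: Δy/Fy = (-351/500) / (-351/100) = 1/5 ✓

α = 1/5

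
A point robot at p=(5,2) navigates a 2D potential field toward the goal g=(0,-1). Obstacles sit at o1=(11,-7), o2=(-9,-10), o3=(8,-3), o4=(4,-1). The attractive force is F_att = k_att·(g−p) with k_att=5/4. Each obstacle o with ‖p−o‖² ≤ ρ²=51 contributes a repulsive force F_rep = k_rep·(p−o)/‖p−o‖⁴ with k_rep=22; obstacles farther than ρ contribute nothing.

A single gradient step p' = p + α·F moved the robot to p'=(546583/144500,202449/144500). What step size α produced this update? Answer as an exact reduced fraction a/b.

α = 1/5

F_att = 5/4·(g−p) = 5/4·(-5,-3) = (-6.2500,-3.7500)
o1: d²=117 > ρ²=51 → inactive
o2: d²=340 > ρ²=51 → inactive
o3: d²=34 ≤ ρ²=51; F_rep = 22·(-3,5)/34² = (-0.0571,0.0952)
o4: d²=10 ≤ ρ²=51; F_rep = 22·(1,3)/10² = (0.2200,0.6600)
F = F_att + ΣF_rep = (-6.0871,-2.9948)
Δp = p'−p = (-1.2174,-0.5990); α = Δx/Fx = (-175917/144500) / (-175917/28900) = 1/5
check: Δy/Fy = (-86551/144500) / (-86551/28900) = 1/5 ✓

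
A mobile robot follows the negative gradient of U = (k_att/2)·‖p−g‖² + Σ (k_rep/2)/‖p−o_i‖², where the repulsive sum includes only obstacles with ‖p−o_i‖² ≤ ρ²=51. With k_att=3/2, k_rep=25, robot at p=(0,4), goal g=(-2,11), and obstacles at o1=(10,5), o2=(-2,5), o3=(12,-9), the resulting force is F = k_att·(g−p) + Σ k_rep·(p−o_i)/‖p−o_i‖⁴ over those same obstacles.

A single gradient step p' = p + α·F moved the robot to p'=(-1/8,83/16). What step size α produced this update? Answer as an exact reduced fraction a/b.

F_att = 3/2·(g−p) = 3/2·(-2,7) = (-3.0000,10.5000)
o1: d²=101 > ρ²=51 → inactive
o2: d²=5 ≤ ρ²=51; F_rep = 25·(2,-1)/5² = (2.0000,-1.0000)
o3: d²=313 > ρ²=51 → inactive
F = F_att + ΣF_rep = (-1.0000,9.5000)
Δp = p'−p = (-0.1250,1.1875); α = Δx/Fx = (-1/8) / (-1) = 1/8
check: Δy/Fy = (19/16) / (19/2) = 1/8 ✓

α = 1/8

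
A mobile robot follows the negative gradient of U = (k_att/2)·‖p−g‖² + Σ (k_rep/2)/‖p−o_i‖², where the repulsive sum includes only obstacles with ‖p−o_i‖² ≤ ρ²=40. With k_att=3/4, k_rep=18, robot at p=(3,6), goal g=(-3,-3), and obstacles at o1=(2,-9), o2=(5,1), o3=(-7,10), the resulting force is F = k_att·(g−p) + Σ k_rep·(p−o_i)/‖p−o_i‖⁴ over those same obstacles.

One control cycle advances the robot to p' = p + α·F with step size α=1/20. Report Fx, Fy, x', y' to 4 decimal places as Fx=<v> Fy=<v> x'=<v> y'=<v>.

F_att = 3/4·(g−p) = 3/4·(-6,-9) = (-4.5000,-6.7500)
o1: d²=226 > ρ²=40 → inactive
o2: d²=29 ≤ ρ²=40; F_rep = 18·(-2,5)/29² = (-0.0428,0.1070)
o3: d²=116 > ρ²=40 → inactive
F = F_att + ΣF_rep = (-4.5428,-6.6430)
p' = p + 1/20·F = (2.7729,5.6679)

Fx=-4.5428 Fy=-6.6430 x'=2.7729 y'=5.6679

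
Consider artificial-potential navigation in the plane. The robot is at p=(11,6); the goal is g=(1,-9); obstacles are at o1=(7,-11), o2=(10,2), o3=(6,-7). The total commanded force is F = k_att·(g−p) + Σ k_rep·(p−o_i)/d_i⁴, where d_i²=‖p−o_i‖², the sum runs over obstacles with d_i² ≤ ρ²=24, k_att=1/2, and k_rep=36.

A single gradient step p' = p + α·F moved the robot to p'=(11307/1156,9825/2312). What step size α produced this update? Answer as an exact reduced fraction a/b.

α = 1/4

F_att = 1/2·(g−p) = 1/2·(-10,-15) = (-5.0000,-7.5000)
o1: d²=305 > ρ²=24 → inactive
o2: d²=17 ≤ ρ²=24; F_rep = 36·(1,4)/17² = (0.1246,0.4983)
o3: d²=194 > ρ²=24 → inactive
F = F_att + ΣF_rep = (-4.8754,-7.0017)
Δp = p'−p = (-1.2189,-1.7504); α = Δx/Fx = (-1409/1156) / (-1409/289) = 1/4
check: Δy/Fy = (-4047/2312) / (-4047/578) = 1/4 ✓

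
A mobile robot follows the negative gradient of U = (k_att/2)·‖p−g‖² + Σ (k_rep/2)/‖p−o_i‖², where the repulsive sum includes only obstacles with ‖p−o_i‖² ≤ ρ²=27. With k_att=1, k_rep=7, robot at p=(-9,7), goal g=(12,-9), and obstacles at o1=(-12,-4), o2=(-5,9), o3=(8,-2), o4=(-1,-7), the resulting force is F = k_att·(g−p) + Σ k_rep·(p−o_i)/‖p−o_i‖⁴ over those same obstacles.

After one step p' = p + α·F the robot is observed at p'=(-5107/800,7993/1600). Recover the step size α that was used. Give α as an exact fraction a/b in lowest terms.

F_att = 1·(g−p) = 1·(21,-16) = (21.0000,-16.0000)
o1: d²=130 > ρ²=27 → inactive
o2: d²=20 ≤ ρ²=27; F_rep = 7·(-4,-2)/20² = (-0.0700,-0.0350)
o3: d²=370 > ρ²=27 → inactive
o4: d²=260 > ρ²=27 → inactive
F = F_att + ΣF_rep = (20.9300,-16.0350)
Δp = p'−p = (2.6162,-2.0044); α = Δx/Fx = (2093/800) / (2093/100) = 1/8
check: Δy/Fy = (-3207/1600) / (-3207/200) = 1/8 ✓

α = 1/8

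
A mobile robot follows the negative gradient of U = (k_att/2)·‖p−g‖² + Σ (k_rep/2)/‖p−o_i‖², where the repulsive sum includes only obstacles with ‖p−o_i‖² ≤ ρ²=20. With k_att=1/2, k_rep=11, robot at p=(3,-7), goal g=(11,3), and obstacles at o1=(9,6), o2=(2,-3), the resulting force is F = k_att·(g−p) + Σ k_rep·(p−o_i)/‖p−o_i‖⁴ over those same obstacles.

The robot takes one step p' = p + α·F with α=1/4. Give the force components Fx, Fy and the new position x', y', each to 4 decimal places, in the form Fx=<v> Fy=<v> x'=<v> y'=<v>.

F_att = 1/2·(g−p) = 1/2·(8,10) = (4.0000,5.0000)
o1: d²=205 > ρ²=20 → inactive
o2: d²=17 ≤ ρ²=20; F_rep = 11·(1,-4)/17² = (0.0381,-0.1522)
F = F_att + ΣF_rep = (4.0381,4.8478)
p' = p + 1/4·F = (4.0095,-5.7881)

Fx=4.0381 Fy=4.8478 x'=4.0095 y'=-5.7881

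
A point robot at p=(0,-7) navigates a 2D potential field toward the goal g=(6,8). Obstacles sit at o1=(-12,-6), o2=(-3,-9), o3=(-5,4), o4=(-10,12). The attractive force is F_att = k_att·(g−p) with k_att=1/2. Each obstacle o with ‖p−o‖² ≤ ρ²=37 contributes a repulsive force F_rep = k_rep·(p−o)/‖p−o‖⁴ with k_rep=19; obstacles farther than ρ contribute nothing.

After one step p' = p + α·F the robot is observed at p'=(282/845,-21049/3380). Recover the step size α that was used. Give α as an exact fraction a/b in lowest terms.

α = 1/10

F_att = 1/2·(g−p) = 1/2·(6,15) = (3.0000,7.5000)
o1: d²=145 > ρ²=37 → inactive
o2: d²=13 ≤ ρ²=37; F_rep = 19·(3,2)/13² = (0.3373,0.2249)
o3: d²=146 > ρ²=37 → inactive
o4: d²=461 > ρ²=37 → inactive
F = F_att + ΣF_rep = (3.3373,7.7249)
Δp = p'−p = (0.3337,0.7725); α = Δx/Fx = (282/845) / (564/169) = 1/10
check: Δy/Fy = (2611/3380) / (2611/338) = 1/10 ✓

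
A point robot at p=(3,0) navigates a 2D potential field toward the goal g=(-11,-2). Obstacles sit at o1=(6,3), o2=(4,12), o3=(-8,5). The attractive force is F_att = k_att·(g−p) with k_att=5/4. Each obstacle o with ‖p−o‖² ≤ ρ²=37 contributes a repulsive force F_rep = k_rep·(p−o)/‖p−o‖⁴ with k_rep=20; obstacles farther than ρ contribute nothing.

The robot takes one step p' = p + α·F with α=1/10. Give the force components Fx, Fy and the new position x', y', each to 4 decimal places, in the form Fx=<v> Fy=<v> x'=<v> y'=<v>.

Fx=-17.6852 Fy=-2.6852 x'=1.2315 y'=-0.2685

F_att = 5/4·(g−p) = 5/4·(-14,-2) = (-17.5000,-2.5000)
o1: d²=18 ≤ ρ²=37; F_rep = 20·(-3,-3)/18² = (-0.1852,-0.1852)
o2: d²=145 > ρ²=37 → inactive
o3: d²=146 > ρ²=37 → inactive
F = F_att + ΣF_rep = (-17.6852,-2.6852)
p' = p + 1/10·F = (1.2315,-0.2685)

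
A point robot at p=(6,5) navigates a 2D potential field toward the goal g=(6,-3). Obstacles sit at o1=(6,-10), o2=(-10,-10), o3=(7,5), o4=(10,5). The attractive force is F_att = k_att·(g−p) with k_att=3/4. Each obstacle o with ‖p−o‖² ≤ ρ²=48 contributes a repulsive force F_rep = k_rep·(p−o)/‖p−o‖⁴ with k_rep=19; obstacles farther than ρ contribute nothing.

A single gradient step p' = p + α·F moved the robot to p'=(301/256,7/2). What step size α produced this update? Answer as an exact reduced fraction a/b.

F_att = 3/4·(g−p) = 3/4·(0,-8) = (0.0000,-6.0000)
o1: d²=225 > ρ²=48 → inactive
o2: d²=481 > ρ²=48 → inactive
o3: d²=1 ≤ ρ²=48; F_rep = 19·(-1,0)/1² = (-19.0000,0.0000)
o4: d²=16 ≤ ρ²=48; F_rep = 19·(-4,0)/16² = (-0.2969,0.0000)
F = F_att + ΣF_rep = (-19.2969,-6.0000)
Δp = p'−p = (-4.8242,-1.5000); α = Δx/Fx = (-1235/256) / (-1235/64) = 1/4
check: Δy/Fy = (-3/2) / (-6) = 1/4 ✓

α = 1/4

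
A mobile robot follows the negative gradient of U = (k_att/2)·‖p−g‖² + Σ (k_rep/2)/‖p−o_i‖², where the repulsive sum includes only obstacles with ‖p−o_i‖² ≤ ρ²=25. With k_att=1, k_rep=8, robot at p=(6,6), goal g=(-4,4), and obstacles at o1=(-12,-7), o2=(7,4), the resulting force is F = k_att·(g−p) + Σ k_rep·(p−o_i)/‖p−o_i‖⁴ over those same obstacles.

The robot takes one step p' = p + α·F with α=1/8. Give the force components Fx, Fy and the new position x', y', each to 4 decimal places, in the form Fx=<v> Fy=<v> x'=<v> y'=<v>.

Fx=-10.3200 Fy=-1.3600 x'=4.7100 y'=5.8300

F_att = 1·(g−p) = 1·(-10,-2) = (-10.0000,-2.0000)
o1: d²=493 > ρ²=25 → inactive
o2: d²=5 ≤ ρ²=25; F_rep = 8·(-1,2)/5² = (-0.3200,0.6400)
F = F_att + ΣF_rep = (-10.3200,-1.3600)
p' = p + 1/8·F = (4.7100,5.8300)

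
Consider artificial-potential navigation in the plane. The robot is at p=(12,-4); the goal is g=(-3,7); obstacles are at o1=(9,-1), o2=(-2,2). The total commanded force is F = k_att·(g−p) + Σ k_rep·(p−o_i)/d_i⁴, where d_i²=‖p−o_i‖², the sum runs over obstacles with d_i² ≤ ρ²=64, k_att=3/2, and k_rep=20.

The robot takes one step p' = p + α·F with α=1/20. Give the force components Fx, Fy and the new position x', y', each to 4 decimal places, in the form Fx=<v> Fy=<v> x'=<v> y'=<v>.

Fx=-22.3148 Fy=16.3148 x'=10.8843 y'=-3.1843

F_att = 3/2·(g−p) = 3/2·(-15,11) = (-22.5000,16.5000)
o1: d²=18 ≤ ρ²=64; F_rep = 20·(3,-3)/18² = (0.1852,-0.1852)
o2: d²=232 > ρ²=64 → inactive
F = F_att + ΣF_rep = (-22.3148,16.3148)
p' = p + 1/20·F = (10.8843,-3.1843)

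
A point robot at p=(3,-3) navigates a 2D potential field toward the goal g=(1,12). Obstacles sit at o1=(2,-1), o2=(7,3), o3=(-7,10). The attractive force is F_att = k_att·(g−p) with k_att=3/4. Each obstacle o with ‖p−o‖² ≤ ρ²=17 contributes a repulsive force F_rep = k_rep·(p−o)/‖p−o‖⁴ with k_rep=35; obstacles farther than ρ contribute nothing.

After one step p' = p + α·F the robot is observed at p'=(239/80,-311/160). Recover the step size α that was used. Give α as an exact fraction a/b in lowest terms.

F_att = 3/4·(g−p) = 3/4·(-2,15) = (-1.5000,11.2500)
o1: d²=5 ≤ ρ²=17; F_rep = 35·(1,-2)/5² = (1.4000,-2.8000)
o2: d²=52 > ρ²=17 → inactive
o3: d²=269 > ρ²=17 → inactive
F = F_att + ΣF_rep = (-0.1000,8.4500)
Δp = p'−p = (-0.0125,1.0562); α = Δx/Fx = (-1/80) / (-1/10) = 1/8
check: Δy/Fy = (169/160) / (169/20) = 1/8 ✓

α = 1/8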